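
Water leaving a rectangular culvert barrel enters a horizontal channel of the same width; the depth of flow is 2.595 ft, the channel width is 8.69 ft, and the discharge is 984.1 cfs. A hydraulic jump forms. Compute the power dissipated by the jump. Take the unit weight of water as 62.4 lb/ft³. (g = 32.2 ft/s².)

P = 1691 hp

q = Q/b = 984.1/8.69 = 113.2 ft²/s; V₁ = q/y₁ = 43.64 ft/s. Fr₁ = V₁/√(g·y₁) = 4.774.
Conjugate-depth relation: y₂/y₁ = ½[√(1 + 8Fr₁²) − 1] = ½[√183.33 − 1] = 6.270.
y₂ = 6.270 × 2.595 = 16.27 ft.
Head loss: ΔE = (y₂ − y₁)³/(4y₁y₂) = (16.27 − 2.595)³/(4×2.595×16.27) = 2558/168.9 = 15.14 ft.
P = γ·Q·ΔE/550 = 62.4 × 984.1 × 15.14 / 550 = 1691 hp.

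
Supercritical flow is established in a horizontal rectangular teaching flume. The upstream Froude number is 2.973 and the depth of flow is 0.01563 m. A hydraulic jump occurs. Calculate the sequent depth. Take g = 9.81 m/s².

y₂ = 0.05836 m

Fr₁ = 2.973 (given).
Bélanger equation: y₂/y₁ = ½[√(1 + 8Fr₁²) − 1] = ½[√71.710 − 1] = 3.734.
y₂ = 3.734 × 0.01563 = 0.05836 m.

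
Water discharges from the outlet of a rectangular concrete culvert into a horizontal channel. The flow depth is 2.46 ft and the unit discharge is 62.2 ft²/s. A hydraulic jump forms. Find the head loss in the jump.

ΔE = 2.87 ft

V₁ = q/y₁ = 62.2/2.46 = 25.3 ft/s. Fr₁ = V₁/√(g·y₁) = 25.3/√(32.2×2.46) = 2.84.
Bélanger equation: y₂/y₁ = ½[√(1 + 8Fr₁²) − 1] = ½[√65.57 − 1] = 3.55.
y₂ = 3.55 × 2.46 = 8.73 ft.
V₂ = q/y₂ = 62.2/8.73 = 7.13 ft/s. E₁ = y₁ + V₁²/2g = 12.4 ft; E₂ = y₂ + V₂²/2g = 9.52 ft. ΔE = E₁ − E₂ = 2.87 ft.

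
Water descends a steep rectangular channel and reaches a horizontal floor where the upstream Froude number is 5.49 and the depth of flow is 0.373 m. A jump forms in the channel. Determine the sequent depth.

Fr₁ = 5.49 (given).
Sequent-depth ratio: y₂/y₁ = ½[√(1 + 8Fr₁²) − 1] = ½[√242.1 − 1] = 7.28.
y₂ = 7.28 × 0.373 = 2.72 m.

y₂ = 2.72 m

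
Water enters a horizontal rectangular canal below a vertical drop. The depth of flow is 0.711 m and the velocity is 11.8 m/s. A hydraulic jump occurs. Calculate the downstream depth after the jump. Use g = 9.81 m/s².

Fr₁ = V₁/√(g·y₁) = 11.8/√(9.81×0.711) = 4.47.
By Bélanger, y₂/y₁ = ½[√(1 + 8Fr₁²) − 1] = ½[√160.7 − 1] = 5.84.
y₂ = 5.84 × 0.711 = 4.15 m.

y₂ = 4.15 m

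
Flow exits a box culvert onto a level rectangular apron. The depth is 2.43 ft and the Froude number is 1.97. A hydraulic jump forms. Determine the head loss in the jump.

Fr₁ = 1.97 (given).
Conjugate-depth relation: y₂/y₁ = ½[√(1 + 8Fr₁²) − 1] = ½[√32.05 − 1] = 2.33.
y₂ = 2.33 × 2.43 = 5.66 ft.
Head loss: ΔE = (y₂ − y₁)³/(4y₁y₂) = (5.66 − 2.43)³/(4×2.43×5.66) = 33.8/55.0 = 0.614 ft.

ΔE = 0.614 ft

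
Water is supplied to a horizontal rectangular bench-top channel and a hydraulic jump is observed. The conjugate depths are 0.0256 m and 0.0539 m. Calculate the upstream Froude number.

Fr₁ = 1.81

For a rectangular channel the momentum equation gives q² = ½·g·y₁·y₂·(y₁ + y₂) = ½×9.81×0.0256×0.0539×0.0795 = 0.000538.
q = √0.000538 = 0.0232 m²/s.
V₁ = q/y₁ = 0.906 m/s; Fr₁ = V₁/√(g·y₁) = 1.81.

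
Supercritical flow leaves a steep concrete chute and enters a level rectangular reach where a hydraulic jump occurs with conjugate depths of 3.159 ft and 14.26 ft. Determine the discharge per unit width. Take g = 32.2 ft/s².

q = 112.4 ft²/s

For a rectangular channel the momentum equation gives q² = ½·g·y₁·y₂·(y₁ + y₂) = ½×32.2×3.159×14.26×17.42 = 12633.
q = √12633 = 112.4 ft²/s.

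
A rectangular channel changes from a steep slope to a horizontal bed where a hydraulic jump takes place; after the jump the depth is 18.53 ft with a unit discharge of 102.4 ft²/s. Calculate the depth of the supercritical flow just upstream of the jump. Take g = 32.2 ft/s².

V₂ = q/y₂ = 102.4/18.53 = 5.526 ft/s; Fr₂ = V₂/√(g·y₂) = 0.2262.
From the momentum equation (using Fr₂), y₁/y₂ = ½[√(1 + 8Fr₂²) − 1] = ½[√1.4095 − 1] = 0.09360.
y₁ = 0.09360 × 18.53 = 1.734 ft.

y₁ = 1.734 ft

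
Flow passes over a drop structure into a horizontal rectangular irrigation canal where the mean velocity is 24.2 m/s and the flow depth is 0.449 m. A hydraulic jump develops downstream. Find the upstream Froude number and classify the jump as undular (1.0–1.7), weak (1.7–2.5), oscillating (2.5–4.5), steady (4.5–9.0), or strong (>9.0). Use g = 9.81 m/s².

Fr₁ = 11.5; strong jump

Fr₁ = V₁/√(g·y₁) = 24.2/√(9.81×0.449) = 11.5.
Fr₁ = 11.5 lies in the strong range.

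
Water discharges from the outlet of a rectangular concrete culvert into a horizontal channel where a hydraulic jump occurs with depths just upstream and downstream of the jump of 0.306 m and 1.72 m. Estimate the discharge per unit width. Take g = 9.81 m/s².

q = 2.29 m²/s

For a rectangular channel the momentum equation gives q² = ½·g·y₁·y₂·(y₁ + y₂) = ½×9.81×0.306×1.72×2.03 = 5.23.
q = √5.23 = 2.29 m²/s.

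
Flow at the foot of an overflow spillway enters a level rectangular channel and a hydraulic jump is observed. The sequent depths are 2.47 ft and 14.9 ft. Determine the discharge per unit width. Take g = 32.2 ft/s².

For a rectangular channel the momentum equation gives q² = ½·g·y₁·y₂·(y₁ + y₂) = ½×32.2×2.47×14.9×17.4 = 10292.
q = √10292 = 101 ft²/s.

q = 101 ft²/s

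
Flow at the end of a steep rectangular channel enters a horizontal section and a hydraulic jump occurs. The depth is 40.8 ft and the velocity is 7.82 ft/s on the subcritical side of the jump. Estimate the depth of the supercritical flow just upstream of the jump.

Fr₂ = V₂/√(g·y₂) = 7.82/√(32.2×40.8) = 0.216.
Since the conjugate-depth ratio holds either way, y₁/y₂ = ½[√(1 + 8Fr₂²) − 1] = ½[√1.372 − 1] = 0.0857.
y₁ = 0.0857 × 40.8 = 3.50 ft.

y₁ = 3.50 ft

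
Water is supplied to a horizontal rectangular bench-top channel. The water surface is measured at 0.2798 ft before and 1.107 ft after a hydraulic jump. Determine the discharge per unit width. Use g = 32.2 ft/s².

q = 2.630 ft²/s

For a rectangular channel the momentum equation gives q² = ½·g·y₁·y₂·(y₁ + y₂) = ½×32.2×0.2798×1.107×1.387 = 6.916.
q = √6.916 = 2.630 ft²/s.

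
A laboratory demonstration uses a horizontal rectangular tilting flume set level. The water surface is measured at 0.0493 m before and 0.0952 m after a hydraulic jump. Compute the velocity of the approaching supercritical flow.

For a rectangular channel the momentum equation gives q² = ½·g·y₁·y₂·(y₁ + y₂) = ½×9.81×0.0493×0.0952×0.145 = 0.00333.
q = √0.00333 = 0.0577 m²/s.
V₁ = q/y₁ = 0.0577/0.0493 = 1.17 m/s.

V₁ = 1.17 m/s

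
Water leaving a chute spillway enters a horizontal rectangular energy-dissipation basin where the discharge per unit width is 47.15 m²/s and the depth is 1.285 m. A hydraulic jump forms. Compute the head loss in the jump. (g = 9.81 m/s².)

V₁ = q/y₁ = 47.15/1.285 = 36.69 m/s. Fr₁ = V₁/√(g·y₁) = 36.69/√(9.81×1.285) = 10.33.
Sequent-depth ratio: y₂/y₁ = ½[√(1 + 8Fr₁²) − 1] = ½[√855.43 − 1] = 14.12.
y₂ = 14.12 × 1.285 = 18.15 m.
V₂ = q/y₂ = 47.15/18.15 = 2.598 m/s. E₁ = y₁ + V₁²/2g = 69.91 m; E₂ = y₂ + V₂²/2g = 18.49 m. ΔE = E₁ − E₂ = 51.41 m.

ΔE = 51.41 m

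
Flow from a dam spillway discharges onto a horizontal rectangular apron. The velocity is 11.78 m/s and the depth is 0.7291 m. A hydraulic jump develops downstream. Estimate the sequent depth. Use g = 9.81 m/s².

y₂ = 4.192 m

Fr₁ = V₁/√(g·y₁) = 11.78/√(9.81×0.7291) = 4.405.
By Bélanger, y₂/y₁ = ½[√(1 + 8Fr₁²) − 1] = ½[√156.21 − 1] = 5.749.
y₂ = 5.749 × 0.7291 = 4.192 m.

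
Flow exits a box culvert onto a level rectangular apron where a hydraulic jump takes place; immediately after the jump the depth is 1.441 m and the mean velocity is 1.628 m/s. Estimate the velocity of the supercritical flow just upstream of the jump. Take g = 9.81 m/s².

V₁ = 5.603 m/s

Fr₂ = V₂/√(g·y₂) = 1.628/√(9.81×1.441) = 0.4330.
From the momentum equation (using Fr₂), y₁/y₂ = ½[√(1 + 8Fr₂²) − 1] = ½[√2.4999 − 1] = 0.2906.
y₁ = 0.2906 × 1.441 = 0.4187 m.
V₁ = q/y₁ = 2.346/0.4187 = 5.603 m/s.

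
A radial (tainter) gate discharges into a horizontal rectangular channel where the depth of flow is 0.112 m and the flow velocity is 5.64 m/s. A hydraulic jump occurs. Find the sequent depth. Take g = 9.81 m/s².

y₂ = 0.798 m

Fr₁ = V₁/√(g·y₁) = 5.64/√(9.81×0.112) = 5.38.
Conjugate-depth relation: y₂/y₁ = ½[√(1 + 8Fr₁²) − 1] = ½[√232.6 − 1] = 7.13.
y₂ = 7.13 × 0.112 = 0.798 m.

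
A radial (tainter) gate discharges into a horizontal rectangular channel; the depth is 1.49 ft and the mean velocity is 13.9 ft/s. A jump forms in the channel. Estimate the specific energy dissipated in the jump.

ΔE = 0.413 ft

Fr₁ = V₁/√(g·y₁) = 13.9/√(32.2×1.49) = 2.01.
Conjugate-depth relation: y₂/y₁ = ½[√(1 + 8Fr₁²) − 1] = ½[√33.22 − 1] = 2.38.
y₂ = 2.38 × 1.49 = 3.55 ft.
q = V₁·y₁ = 13.9 × 1.49 = 20.7 ft²/s. V₂ = q/y₂ = 20.7/3.55 = 5.84 ft/s. E₁ = y₁ + V₁²/2g = 4.49 ft; E₂ = y₂ + V₂²/2g = 4.08 ft. ΔE = E₁ − E₂ = 0.413 ft.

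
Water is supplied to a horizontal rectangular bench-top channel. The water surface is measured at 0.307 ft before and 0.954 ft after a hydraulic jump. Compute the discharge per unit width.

q = 2.44 ft²/s

For a rectangular channel the momentum equation gives q² = ½·g·y₁·y₂·(y₁ + y₂) = ½×32.2×0.307×0.954×1.26 = 5.95.
q = √5.95 = 2.44 ft²/s.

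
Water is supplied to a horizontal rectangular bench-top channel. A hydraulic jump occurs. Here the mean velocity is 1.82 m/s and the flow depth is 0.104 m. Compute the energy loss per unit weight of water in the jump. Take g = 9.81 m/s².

Fr₁ = V₁/√(g·y₁) = 1.82/√(9.81×0.104) = 1.80.
Conjugate-depth relation: y₂/y₁ = ½[√(1 + 8Fr₁²) − 1] = ½[√26.97 − 1] = 2.10.
y₂ = 2.10 × 0.104 = 0.218 m.
q = V₁·y₁ = 1.82 × 0.104 = 0.189 m²/s. V₂ = q/y₂ = 0.189/0.218 = 0.868 m/s. E₁ = y₁ + V₁²/2g = 0.273 m; E₂ = y₂ + V₂²/2g = 0.256 m. ΔE = E₁ − E₂ = 0.0164 m.

ΔE = 0.0164 m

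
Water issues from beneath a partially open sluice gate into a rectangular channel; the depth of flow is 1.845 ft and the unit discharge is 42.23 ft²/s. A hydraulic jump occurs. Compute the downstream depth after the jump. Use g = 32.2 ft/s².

V₁ = q/y₁ = 42.23/1.845 = 22.89 ft/s. Fr₁ = V₁/√(g·y₁) = 22.89/√(32.2×1.845) = 2.970.
By Bélanger, y₂/y₁ = ½[√(1 + 8Fr₁²) − 1] = ½[√71.548 − 1] = 3.729.
y₂ = 3.729 × 1.845 = 6.881 ft.

y₂ = 6.881 ft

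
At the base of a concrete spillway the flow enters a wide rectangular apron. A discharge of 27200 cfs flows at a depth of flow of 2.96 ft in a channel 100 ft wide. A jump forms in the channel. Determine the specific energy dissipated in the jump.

ΔE = 95.3 ft

q = Q/b = 27200/100 = 272 ft²/s; V₁ = q/y₁ = 91.9 ft/s. Fr₁ = V₁/√(g·y₁) = 9.41.
Sequent-depth ratio: y₂/y₁ = ½[√(1 + 8Fr₁²) − 1] = ½[√709.8 − 1] = 12.8.
y₂ = 12.8 × 2.96 = 37.9 ft.
Head loss: ΔE = (y₂ − y₁)³/(4y₁y₂) = (37.9 − 2.96)³/(4×2.96×37.9) = 42835/449 = 95.3 ft.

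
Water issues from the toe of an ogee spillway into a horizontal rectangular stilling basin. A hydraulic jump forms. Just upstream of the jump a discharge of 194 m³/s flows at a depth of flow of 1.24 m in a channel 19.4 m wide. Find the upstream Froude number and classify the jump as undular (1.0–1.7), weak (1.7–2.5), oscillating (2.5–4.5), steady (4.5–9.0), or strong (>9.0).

Fr₁ = 2.31; weak jump

q = Q/b = 194/19.4 = 10.0 m²/s; V₁ = q/y₁ = 8.06 m/s. Fr₁ = V₁/√(g·y₁) = 2.31.
Fr₁ = 2.31 lies in the weak range.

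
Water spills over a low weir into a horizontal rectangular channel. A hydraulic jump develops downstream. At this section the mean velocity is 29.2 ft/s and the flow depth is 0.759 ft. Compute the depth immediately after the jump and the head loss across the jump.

Fr₁ = V₁/√(g·y₁) = 29.2/√(32.2×0.759) = 5.91.
Conjugate-depth relation: y₂/y₁ = ½[√(1 + 8Fr₁²) − 1] = ½[√280.1 − 1] = 7.87.
y₂ = 7.87 × 0.759 = 5.97 ft.
Head loss: ΔE = (y₂ − y₁)³/(4y₁y₂) = (5.97 − 0.759)³/(4×0.759×5.97) = 142/18.1 = 7.81 ft.

y₂ = 5.97 ft; ΔE = 7.81 ft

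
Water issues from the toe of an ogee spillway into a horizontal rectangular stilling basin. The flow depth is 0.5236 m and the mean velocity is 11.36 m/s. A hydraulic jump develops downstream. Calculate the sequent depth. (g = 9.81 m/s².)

Fr₁ = V₁/√(g·y₁) = 11.36/√(9.81×0.5236) = 5.012.
By Bélanger, y₂/y₁ = ½[√(1 + 8Fr₁²) − 1] = ½[√201.99 − 1] = 6.606.
y₂ = 6.606 × 0.5236 = 3.459 m.

y₂ = 3.459 m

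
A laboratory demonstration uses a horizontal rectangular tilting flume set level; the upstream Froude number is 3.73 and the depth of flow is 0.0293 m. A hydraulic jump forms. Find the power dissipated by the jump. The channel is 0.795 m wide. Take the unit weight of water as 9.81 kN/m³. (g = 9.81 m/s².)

Fr₁ = 3.73 (given).
Bélanger equation: y₂/y₁ = ½[√(1 + 8Fr₁²) − 1] = ½[√112.3 − 1] = 4.80.
y₂ = 4.80 × 0.0293 = 0.141 m.
V₁ = Fr₁·√(g·y₁) = 3.73×√(9.81×0.0293) = 2.00 m/s; q = V₁·y₁ = 0.0586 m²/s. V₂ = q/y₂ = 0.0586/0.141 = 0.417 m/s. E₁ = y₁ + V₁²/2g = 0.233 m; E₂ = y₂ + V₂²/2g = 0.149 m. ΔE = E₁ − E₂ = 0.0837 m.
Q = q·b = 0.0586 × 0.795 = 0.0466 m³/s. P = γ·Q·ΔE = 9.81 × 0.0466 × 0.0837 = 0.0382 kW.

P = 0.0382 kW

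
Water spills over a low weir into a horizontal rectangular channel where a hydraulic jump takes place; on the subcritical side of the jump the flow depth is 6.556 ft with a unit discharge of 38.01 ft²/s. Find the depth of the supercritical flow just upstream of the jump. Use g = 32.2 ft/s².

y₁ = 1.665 ft

V₂ = q/y₂ = 38.01/6.556 = 5.798 ft/s; Fr₂ = V₂/√(g·y₂) = 0.3990.
Applying the sequent-depth relation in reverse, y₁/y₂ = ½[√(1 + 8Fr₂²) − 1] = ½[√2.2738 − 1] = 0.2540.
y₁ = 0.2540 × 6.556 = 1.665 ft.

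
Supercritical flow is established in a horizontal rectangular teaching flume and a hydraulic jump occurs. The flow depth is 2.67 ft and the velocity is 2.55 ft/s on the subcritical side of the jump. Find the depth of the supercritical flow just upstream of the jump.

y₁ = 0.356 ft

Fr₂ = V₂/√(g·y₂) = 2.55/√(32.2×2.67) = 0.275.
The Bélanger relation is symmetric: y₁/y₂ = ½[√(1 + 8Fr₂²) − 1] = ½[√1.605 − 1] = 0.133.
y₁ = 0.133 × 2.67 = 0.356 ft.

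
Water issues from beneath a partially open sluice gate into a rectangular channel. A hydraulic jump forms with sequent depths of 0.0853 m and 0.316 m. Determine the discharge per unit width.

For a rectangular channel the momentum equation gives q² = ½·g·y₁·y₂·(y₁ + y₂) = ½×9.81×0.0853×0.316×0.401 = 0.0531.
q = √0.0531 = 0.230 m²/s.

q = 0.230 m²/s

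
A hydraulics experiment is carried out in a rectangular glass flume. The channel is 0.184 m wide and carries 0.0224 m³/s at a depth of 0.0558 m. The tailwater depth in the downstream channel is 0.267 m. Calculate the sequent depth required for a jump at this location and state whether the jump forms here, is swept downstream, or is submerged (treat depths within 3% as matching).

q = Q/b = 0.0224/0.184 = 0.122 m²/s; V₁ = q/y₁ = 2.18 m/s. Fr₁ = V₁/√(g·y₁) = 2.95.
Bélanger equation: y₂/y₁ = ½[√(1 + 8Fr₁²) − 1] = ½[√70.56 − 1] = 3.70.
y₂ = 3.70 × 0.0558 = 0.206 m.
Tailwater y_tw = 0.267 m: y_tw > y₂, so the jump is submerged.

y₂ = 0.206 m; the jump is submerged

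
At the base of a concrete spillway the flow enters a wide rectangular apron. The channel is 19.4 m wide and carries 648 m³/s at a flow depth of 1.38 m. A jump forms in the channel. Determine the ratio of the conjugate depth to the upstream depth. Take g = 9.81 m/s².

q = Q/b = 648/19.4 = 33.4 m²/s; V₁ = q/y₁ = 24.2 m/s. Fr₁ = V₁/√(g·y₁) = 6.58.
From the momentum equation for a rectangular channel, y₂/y₁ = ½[√(1 + 8Fr₁²) − 1] = ½[√347.2 − 1] = 8.82.

y₂/y₁ = 8.82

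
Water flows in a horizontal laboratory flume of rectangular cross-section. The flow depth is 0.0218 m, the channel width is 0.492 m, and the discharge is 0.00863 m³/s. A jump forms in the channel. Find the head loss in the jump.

ΔE = 0.00280 m

q = Q/b = 0.00863/0.492 = 0.0175 m²/s; V₁ = q/y₁ = 0.805 m/s. Fr₁ = V₁/√(g·y₁) = 1.74.
Sequent-depth ratio: y₂/y₁ = ½[√(1 + 8Fr₁²) − 1] = ½[√25.22 − 1] = 2.01.
y₂ = 2.01 × 0.0218 = 0.0438 m.
Head loss: ΔE = (y₂ − y₁)³/(4y₁y₂) = (0.0438 − 0.0218)³/(4×0.0218×0.0438) = 0.0000107/0.00382 = 0.00280 m.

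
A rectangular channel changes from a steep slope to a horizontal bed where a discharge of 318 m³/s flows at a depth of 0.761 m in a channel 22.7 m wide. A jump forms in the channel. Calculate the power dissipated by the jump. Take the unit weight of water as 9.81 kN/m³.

q = Q/b = 318/22.7 = 14.0 m²/s; V₁ = q/y₁ = 18.4 m/s. Fr₁ = V₁/√(g·y₁) = 6.74.
Sequent-depth ratio: y₂/y₁ = ½[√(1 + 8Fr₁²) − 1] = ½[√364.1 − 1] = 9.04.
y₂ = 9.04 × 0.761 = 6.88 m.
Head loss: ΔE = (y₂ − y₁)³/(4y₁y₂) = (6.88 − 0.761)³/(4×0.761×6.88) = 229/20.9 = 10.9 m.
P = γ·Q·ΔE = 9.81 × 318 × 10.9 = 34131 kW.

P = 34131 kW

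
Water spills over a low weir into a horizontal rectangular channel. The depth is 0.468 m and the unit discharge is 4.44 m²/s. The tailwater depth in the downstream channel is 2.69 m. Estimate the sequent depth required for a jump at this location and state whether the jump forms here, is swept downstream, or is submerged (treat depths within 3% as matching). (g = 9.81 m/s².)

y₂ = 2.71 m; the jump forms here

V₁ = q/y₁ = 4.44/0.468 = 9.49 m/s. Fr₁ = V₁/√(g·y₁) = 9.49/√(9.81×0.468) = 4.43.
Bélanger equation: y₂/y₁ = ½[√(1 + 8Fr₁²) − 1] = ½[√157.8 − 1] = 5.78.
y₂ = 5.78 × 0.468 = 2.71 m.
Tailwater y_tw = 2.69 m: y_tw ≈ y₂, so the jump forms here.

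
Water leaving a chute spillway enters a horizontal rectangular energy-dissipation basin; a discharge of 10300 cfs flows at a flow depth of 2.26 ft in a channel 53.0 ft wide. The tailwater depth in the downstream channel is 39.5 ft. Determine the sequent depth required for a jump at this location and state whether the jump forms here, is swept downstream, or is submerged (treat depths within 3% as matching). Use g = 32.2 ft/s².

q = Q/b = 10300/53.0 = 194 ft²/s; V₁ = q/y₁ = 86.0 ft/s. Fr₁ = V₁/√(g·y₁) = 10.1.
Bélanger equation: y₂/y₁ = ½[√(1 + 8Fr₁²) − 1] = ½[√813.9 − 1] = 13.8.
y₂ = 13.8 × 2.26 = 31.1 ft.
Tailwater y_tw = 39.5 ft: y_tw > y₂, so the jump is submerged.

y₂ = 31.1 ft; the jump is submerged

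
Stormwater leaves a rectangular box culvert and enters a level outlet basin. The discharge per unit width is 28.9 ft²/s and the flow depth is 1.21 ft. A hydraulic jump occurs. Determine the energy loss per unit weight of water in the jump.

ΔE = 3.73 ft

V₁ = q/y₁ = 28.9/1.21 = 23.9 ft/s. Fr₁ = V₁/√(g·y₁) = 23.9/√(32.2×1.21) = 3.83.
Conjugate-depth relation: y₂/y₁ = ½[√(1 + 8Fr₁²) − 1] = ½[√118.1 − 1] = 4.93.
y₂ = 4.93 × 1.21 = 5.97 ft.
Head loss: ΔE = (y₂ − y₁)³/(4y₁y₂) = (5.97 − 1.21)³/(4×1.21×5.97) = 108/28.9 = 3.73 ft.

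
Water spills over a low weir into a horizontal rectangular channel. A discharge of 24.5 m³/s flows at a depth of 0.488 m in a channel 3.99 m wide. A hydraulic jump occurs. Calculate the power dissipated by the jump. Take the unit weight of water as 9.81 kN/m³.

P = 1127 kW

q = Q/b = 24.5/3.99 = 6.14 m²/s; V₁ = q/y₁ = 12.6 m/s. Fr₁ = V₁/√(g·y₁) = 5.75.
From the momentum equation for a rectangular channel, y₂/y₁ = ½[√(1 + 8Fr₁²) − 1] = ½[√265.6 − 1] = 7.65.
y₂ = 7.65 × 0.488 = 3.73 m.
Head loss: ΔE = (y₂ − y₁)³/(4y₁y₂) = (3.73 − 0.488)³/(4×0.488×3.73) = 34.1/7.29 = 4.69 m.
P = γ·Q·ΔE = 9.81 × 24.5 × 4.69 = 1127 kW.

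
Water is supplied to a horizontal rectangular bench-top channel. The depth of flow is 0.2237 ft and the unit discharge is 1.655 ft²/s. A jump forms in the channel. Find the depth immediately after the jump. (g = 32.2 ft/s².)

V₁ = q/y₁ = 1.655/0.2237 = 7.398 ft/s. Fr₁ = V₁/√(g·y₁) = 7.398/√(32.2×0.2237) = 2.757.
From the momentum equation for a rectangular channel, y₂/y₁ = ½[√(1 + 8Fr₁²) − 1] = ½[√61.790 − 1] = 3.430.
y₂ = 3.430 × 0.2237 = 0.7674 ft.

y₂ = 0.7674 ft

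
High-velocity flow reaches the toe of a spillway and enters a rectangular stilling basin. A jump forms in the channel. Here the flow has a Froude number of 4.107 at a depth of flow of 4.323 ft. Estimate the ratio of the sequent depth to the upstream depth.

y₂/y₁ = 5.330

Fr₁ = 4.107 (given).
From the momentum equation for a rectangular channel, y₂/y₁ = ½[√(1 + 8Fr₁²) − 1] = ½[√135.94 − 1] = 5.330.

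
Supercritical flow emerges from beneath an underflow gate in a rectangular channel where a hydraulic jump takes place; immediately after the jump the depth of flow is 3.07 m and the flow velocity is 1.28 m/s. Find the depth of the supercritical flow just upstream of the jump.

Fr₂ = V₂/√(g·y₂) = 1.28/√(9.81×3.07) = 0.233.
The Bélanger relation is symmetric: y₁/y₂ = ½[√(1 + 8Fr₂²) − 1] = ½[√1.435 − 1] = 0.0990.
y₁ = 0.0990 × 3.07 = 0.304 m.

y₁ = 0.304 m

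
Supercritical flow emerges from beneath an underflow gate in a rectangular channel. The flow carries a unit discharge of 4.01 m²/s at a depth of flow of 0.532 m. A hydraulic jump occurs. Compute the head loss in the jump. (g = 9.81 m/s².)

ΔE = 1.03 m

V₁ = q/y₁ = 4.01/0.532 = 7.54 m/s. Fr₁ = V₁/√(g·y₁) = 7.54/√(9.81×0.532) = 3.30.
Conjugate-depth relation: y₂/y₁ = ½[√(1 + 8Fr₁²) − 1] = ½[√88.09 − 1] = 4.19.
y₂ = 4.19 × 0.532 = 2.23 m.
V₂ = q/y₂ = 4.01/2.23 = 1.80 m/s. E₁ = y₁ + V₁²/2g = 3.43 m; E₂ = y₂ + V₂²/2g = 2.40 m. ΔE = E₁ − E₂ = 1.03 m.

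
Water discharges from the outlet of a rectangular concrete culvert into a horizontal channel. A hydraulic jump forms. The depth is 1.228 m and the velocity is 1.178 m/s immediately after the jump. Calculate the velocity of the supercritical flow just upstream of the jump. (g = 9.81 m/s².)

Fr₂ = V₂/√(g·y₂) = 1.178/√(9.81×1.228) = 0.3394.
The Bélanger relation is symmetric: y₁/y₂ = ½[√(1 + 8Fr₂²) − 1] = ½[√1.9215 − 1] = 0.1931.
y₁ = 0.1931 × 1.228 = 0.2371 m.
V₁ = q/y₁ = 1.447/0.2371 = 6.101 m/s.

V₁ = 6.101 m/s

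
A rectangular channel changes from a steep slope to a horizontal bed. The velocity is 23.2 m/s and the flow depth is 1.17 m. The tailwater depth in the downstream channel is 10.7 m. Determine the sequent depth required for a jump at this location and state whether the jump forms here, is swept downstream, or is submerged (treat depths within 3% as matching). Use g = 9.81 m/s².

Fr₁ = V₁/√(g·y₁) = 23.2/√(9.81×1.17) = 6.85.
From the momentum equation for a rectangular channel, y₂/y₁ = ½[√(1 + 8Fr₁²) − 1] = ½[√376.2 − 1] = 9.20.
y₂ = 9.20 × 1.17 = 10.8 m.
Tailwater y_tw = 10.7 m: y_tw ≈ y₂, so the jump forms here.

y₂ = 10.8 m; the jump forms here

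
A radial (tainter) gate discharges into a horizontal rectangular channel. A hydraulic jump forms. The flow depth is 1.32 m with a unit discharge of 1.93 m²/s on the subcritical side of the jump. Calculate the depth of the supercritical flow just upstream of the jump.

V₂ = q/y₂ = 1.93/1.32 = 1.46 m/s; Fr₂ = V₂/√(g·y₂) = 0.406.
Applying the sequent-depth relation in reverse, y₁/y₂ = ½[√(1 + 8Fr₂²) − 1] = ½[√2.321 − 1] = 0.262.
y₁ = 0.262 × 1.32 = 0.345 m.

y₁ = 0.345 m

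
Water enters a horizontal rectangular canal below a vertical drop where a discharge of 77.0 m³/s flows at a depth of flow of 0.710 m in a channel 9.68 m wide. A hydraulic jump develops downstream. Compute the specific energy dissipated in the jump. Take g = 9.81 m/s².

ΔE = 2.98 m

q = Q/b = 77.0/9.68 = 7.95 m²/s; V₁ = q/y₁ = 11.2 m/s. Fr₁ = V₁/√(g·y₁) = 4.25.
Bélanger equation: y₂/y₁ = ½[√(1 + 8Fr₁²) − 1] = ½[√145.2 − 1] = 5.52.
y₂ = 5.52 × 0.710 = 3.92 m.
V₂ = q/y₂ = 7.95/3.92 = 2.03 m/s. E₁ = y₁ + V₁²/2g = 7.11 m; E₂ = y₂ + V₂²/2g = 4.13 m. ΔE = E₁ − E₂ = 2.98 m.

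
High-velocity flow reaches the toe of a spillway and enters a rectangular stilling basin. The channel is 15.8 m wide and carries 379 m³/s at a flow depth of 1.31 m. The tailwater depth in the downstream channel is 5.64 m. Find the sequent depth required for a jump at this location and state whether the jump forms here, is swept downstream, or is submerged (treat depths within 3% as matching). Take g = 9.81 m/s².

y₂ = 8.83 m; the jump is swept downstream

q = Q/b = 379/15.8 = 24.0 m²/s; V₁ = q/y₁ = 18.3 m/s. Fr₁ = V₁/√(g·y₁) = 5.11.
Conjugate-depth relation: y₂/y₁ = ½[√(1 + 8Fr₁²) − 1] = ½[√209.7 − 1] = 6.74.
y₂ = 6.74 × 1.31 = 8.83 m.
Tailwater y_tw = 5.64 m: y_tw < y₂, so the jump is swept downstream.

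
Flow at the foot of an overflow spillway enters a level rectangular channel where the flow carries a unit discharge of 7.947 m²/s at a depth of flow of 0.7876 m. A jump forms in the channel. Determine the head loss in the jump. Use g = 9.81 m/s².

ΔE = 2.069 m

V₁ = q/y₁ = 7.947/0.7876 = 10.09 m/s. Fr₁ = V₁/√(g·y₁) = 10.09/√(9.81×0.7876) = 3.630.
Conjugate-depth relation: y₂/y₁ = ½[√(1 + 8Fr₁²) − 1] = ½[√106.42 − 1] = 4.658.
y₂ = 4.658 × 0.7876 = 3.669 m.
Head loss: ΔE = (y₂ − y₁)³/(4y₁y₂) = (3.669 − 0.7876)³/(4×0.7876×3.669) = 23.91/11.56 = 2.069 m.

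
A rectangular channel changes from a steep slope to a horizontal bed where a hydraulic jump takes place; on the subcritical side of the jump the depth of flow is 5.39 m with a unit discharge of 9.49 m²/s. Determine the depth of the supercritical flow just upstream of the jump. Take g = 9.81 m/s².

y₁ = 0.571 m

V₂ = q/y₂ = 9.49/5.39 = 1.76 m/s; Fr₂ = V₂/√(g·y₂) = 0.242.
Applying the sequent-depth relation in reverse, y₁/y₂ = ½[√(1 + 8Fr₂²) − 1] = ½[√1.469 − 1] = 0.106.
y₁ = 0.106 × 5.39 = 0.571 m.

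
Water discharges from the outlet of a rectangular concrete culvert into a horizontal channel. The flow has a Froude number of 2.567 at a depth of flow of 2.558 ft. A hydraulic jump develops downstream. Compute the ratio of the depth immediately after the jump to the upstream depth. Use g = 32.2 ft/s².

Fr₁ = 2.567 (given).
Conjugate-depth relation: y₂/y₁ = ½[√(1 + 8Fr₁²) − 1] = ½[√53.716 − 1] = 3.165.

y₂/y₁ = 3.165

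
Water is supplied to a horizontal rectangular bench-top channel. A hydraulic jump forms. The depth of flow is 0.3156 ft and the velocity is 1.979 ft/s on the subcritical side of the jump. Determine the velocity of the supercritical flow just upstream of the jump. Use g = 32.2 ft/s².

V₁ = 3.878 ft/s

Fr₂ = V₂/√(g·y₂) = 1.979/√(32.2×0.3156) = 0.6208.
Since the conjugate-depth ratio holds either way, y₁/y₂ = ½[√(1 + 8Fr₂²) − 1] = ½[√4.0831 − 1] = 0.5103.
y₁ = 0.5103 × 0.3156 = 0.1611 ft.
V₁ = q/y₁ = 0.6246/0.1611 = 3.878 ft/s.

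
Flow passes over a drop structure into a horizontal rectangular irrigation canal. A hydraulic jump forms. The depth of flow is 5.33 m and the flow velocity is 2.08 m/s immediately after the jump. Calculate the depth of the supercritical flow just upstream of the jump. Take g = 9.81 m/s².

y₁ = 0.771 m

Fr₂ = V₂/√(g·y₂) = 2.08/√(9.81×5.33) = 0.288.
Applying the sequent-depth relation in reverse, y₁/y₂ = ½[√(1 + 8Fr₂²) − 1] = ½[√1.662 − 1] = 0.145.
y₁ = 0.145 × 5.33 = 0.771 m.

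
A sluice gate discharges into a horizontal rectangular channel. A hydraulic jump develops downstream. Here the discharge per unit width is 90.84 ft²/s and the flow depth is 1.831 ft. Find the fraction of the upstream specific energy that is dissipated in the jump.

ΔE/E₁ = 0.592 (59.2%)

V₁ = q/y₁ = 90.84/1.831 = 49.61 ft/s. Fr₁ = V₁/√(g·y₁) = 49.61/√(32.2×1.831) = 6.461.
From the momentum equation for a rectangular channel, y₂/y₁ = ½[√(1 + 8Fr₁²) − 1] = ½[√334.98 − 1] = 8.651.
y₂ = 8.651 × 1.831 = 15.84 ft.
E₁ = y₁ + V₁²/2g = 40.05 ft. ΔE = (y₂ − y₁)³/(4y₁y₂) = 23.70 ft. ΔE/E₁ = 23.70/40.05 = 0.592.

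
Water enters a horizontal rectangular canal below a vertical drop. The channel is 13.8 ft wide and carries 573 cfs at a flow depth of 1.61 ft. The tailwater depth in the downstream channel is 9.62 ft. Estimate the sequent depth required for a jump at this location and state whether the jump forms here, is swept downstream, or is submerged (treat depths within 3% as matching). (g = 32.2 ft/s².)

q = Q/b = 573/13.8 = 41.5 ft²/s; V₁ = q/y₁ = 25.8 ft/s. Fr₁ = V₁/√(g·y₁) = 3.58.
From the momentum equation for a rectangular channel, y₂/y₁ = ½[√(1 + 8Fr₁²) − 1] = ½[√103.6 − 1] = 4.59.
y₂ = 4.59 × 1.61 = 7.39 ft.
Tailwater y_tw = 9.62 ft: y_tw > y₂, so the jump is submerged.

y₂ = 7.39 ft; the jump is submerged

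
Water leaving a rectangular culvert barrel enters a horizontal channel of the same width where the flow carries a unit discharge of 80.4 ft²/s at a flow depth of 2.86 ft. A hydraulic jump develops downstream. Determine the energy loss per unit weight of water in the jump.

V₁ = q/y₁ = 80.4/2.86 = 28.1 ft/s. Fr₁ = V₁/√(g·y₁) = 28.1/√(32.2×2.86) = 2.93.
Sequent-depth ratio: y₂/y₁ = ½[√(1 + 8Fr₁²) − 1] = ½[√69.65 − 1] = 3.67.
y₂ = 3.67 × 2.86 = 10.5 ft.
V₂ = q/y₂ = 80.4/10.5 = 7.65 ft/s. E₁ = y₁ + V₁²/2g = 15.1 ft; E₂ = y₂ + V₂²/2g = 11.4 ft. ΔE = E₁ − E₂ = 3.72 ft.

ΔE = 3.72 ft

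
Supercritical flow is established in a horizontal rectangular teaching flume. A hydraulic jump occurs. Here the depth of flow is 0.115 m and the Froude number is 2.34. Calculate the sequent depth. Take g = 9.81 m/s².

Fr₁ = 2.34 (given).
By Bélanger, y₂/y₁ = ½[√(1 + 8Fr₁²) − 1] = ½[√44.80 − 1] = 2.85.
y₂ = 2.85 × 0.115 = 0.327 m.

y₂ = 0.327 m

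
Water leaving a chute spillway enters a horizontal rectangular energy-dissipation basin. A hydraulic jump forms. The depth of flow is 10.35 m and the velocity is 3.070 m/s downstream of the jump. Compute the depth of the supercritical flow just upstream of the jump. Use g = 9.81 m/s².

Fr₂ = V₂/√(g·y₂) = 3.070/√(9.81×10.35) = 0.3047.
From the momentum equation (using Fr₂), y₁/y₂ = ½[√(1 + 8Fr₂²) − 1] = ½[√1.7426 − 1] = 0.1600.
y₁ = 0.1600 × 10.35 = 1.656 m.

y₁ = 1.656 m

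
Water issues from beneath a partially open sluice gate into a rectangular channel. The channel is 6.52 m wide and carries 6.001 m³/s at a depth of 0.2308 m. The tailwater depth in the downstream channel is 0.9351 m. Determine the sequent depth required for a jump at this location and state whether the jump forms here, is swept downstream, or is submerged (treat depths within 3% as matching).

y₂ = 0.7573 m; the jump is submerged

q = Q/b = 6.001/6.52 = 0.9204 m²/s; V₁ = q/y₁ = 3.988 m/s. Fr₁ = V₁/√(g·y₁) = 2.650.
Sequent-depth ratio: y₂/y₁ = ½[√(1 + 8Fr₁²) − 1] = ½[√57.191 − 1] = 3.281.
y₂ = 3.281 × 0.2308 = 0.7573 m.
Tailwater y_tw = 0.9351 m: y_tw > y₂, so the jump is submerged.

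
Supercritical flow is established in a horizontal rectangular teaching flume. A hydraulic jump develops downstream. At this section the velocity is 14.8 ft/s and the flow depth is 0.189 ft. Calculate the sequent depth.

y₂ = 1.51 ft

Fr₁ = V₁/√(g·y₁) = 14.8/√(32.2×0.189) = 6.00.
Bélanger equation: y₂/y₁ = ½[√(1 + 8Fr₁²) − 1] = ½[√288.9 − 1] = 8.00.
y₂ = 8.00 × 0.189 = 1.51 ft.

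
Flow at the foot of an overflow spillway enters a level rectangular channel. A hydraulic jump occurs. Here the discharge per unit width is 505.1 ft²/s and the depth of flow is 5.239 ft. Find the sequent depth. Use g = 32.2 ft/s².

y₂ = 52.44 ft

V₁ = q/y₁ = 505.1/5.239 = 96.41 ft/s. Fr₁ = V₁/√(g·y₁) = 96.41/√(32.2×5.239) = 7.423.
By Bélanger, y₂/y₁ = ½[√(1 + 8Fr₁²) − 1] = ½[√441.80 − 1] = 10.01.
y₂ = 10.01 × 5.239 = 52.44 ft.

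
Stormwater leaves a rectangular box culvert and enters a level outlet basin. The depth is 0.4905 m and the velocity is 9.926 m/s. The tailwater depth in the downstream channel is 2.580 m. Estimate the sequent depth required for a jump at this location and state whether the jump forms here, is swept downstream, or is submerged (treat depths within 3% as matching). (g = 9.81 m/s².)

Fr₁ = V₁/√(g·y₁) = 9.926/√(9.81×0.4905) = 4.525.
Bélanger equation: y₂/y₁ = ½[√(1 + 8Fr₁²) − 1] = ½[√164.81 − 1] = 5.919.
y₂ = 5.919 × 0.4905 = 2.903 m.
Tailwater y_tw = 2.580 m: y_tw < y₂, so the jump is swept downstream.

y₂ = 2.903 m; the jump is swept downstream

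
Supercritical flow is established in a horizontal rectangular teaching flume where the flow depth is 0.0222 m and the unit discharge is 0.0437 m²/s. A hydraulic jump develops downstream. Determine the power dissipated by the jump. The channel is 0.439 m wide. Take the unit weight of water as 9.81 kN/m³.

V₁ = q/y₁ = 0.0437/0.0222 = 1.97 m/s. Fr₁ = V₁/√(g·y₁) = 1.97/√(9.81×0.0222) = 4.22.
Conjugate-depth relation: y₂/y₁ = ½[√(1 + 8Fr₁²) − 1] = ½[√143.3 − 1] = 5.49.
y₂ = 5.49 × 0.0222 = 0.122 m.
V₂ = q/y₂ = 0.0437/0.122 = 0.359 m/s. E₁ = y₁ + V₁²/2g = 0.220 m; E₂ = y₂ + V₂²/2g = 0.128 m. ΔE = E₁ − E₂ = 0.0913 m.
Q = q·b = 0.0437 × 0.439 = 0.0192 m³/s. P = γ·Q·ΔE = 9.81 × 0.0192 × 0.0913 = 0.0172 kW.

P = 0.0172 kW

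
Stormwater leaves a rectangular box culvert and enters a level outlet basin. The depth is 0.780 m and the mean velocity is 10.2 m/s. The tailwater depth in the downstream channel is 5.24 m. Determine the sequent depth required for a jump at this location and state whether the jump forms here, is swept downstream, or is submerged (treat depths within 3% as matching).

Fr₁ = V₁/√(g·y₁) = 10.2/√(9.81×0.780) = 3.69.
By Bélanger, y₂/y₁ = ½[√(1 + 8Fr₁²) − 1] = ½[√109.8 − 1] = 4.74.
y₂ = 4.74 × 0.780 = 3.70 m.
Tailwater y_tw = 5.24 m: y_tw > y₂, so the jump is submerged.

y₂ = 3.70 m; the jump is submerged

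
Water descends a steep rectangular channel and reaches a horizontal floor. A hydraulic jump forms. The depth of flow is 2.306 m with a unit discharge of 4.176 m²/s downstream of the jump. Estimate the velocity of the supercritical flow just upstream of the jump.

V₁ = 7.713 m/s

V₂ = q/y₂ = 4.176/2.306 = 1.811 m/s; Fr₂ = V₂/√(g·y₂) = 0.3807.
Since the conjugate-depth ratio holds either way, y₁/y₂ = ½[√(1 + 8Fr₂²) − 1] = ½[√2.1597 − 1] = 0.2348.
y₁ = 0.2348 × 2.306 = 0.5415 m.
V₁ = q/y₁ = 4.176/0.5415 = 7.713 m/s.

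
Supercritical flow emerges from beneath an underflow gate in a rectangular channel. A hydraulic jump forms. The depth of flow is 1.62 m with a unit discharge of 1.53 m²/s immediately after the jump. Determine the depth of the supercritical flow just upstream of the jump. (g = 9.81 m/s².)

y₁ = 0.165 m

V₂ = q/y₂ = 1.53/1.62 = 0.944 m/s; Fr₂ = V₂/√(g·y₂) = 0.237.
The Bélanger relation is symmetric: y₁/y₂ = ½[√(1 + 8Fr₂²) − 1] = ½[√1.449 − 1] = 0.102.
y₁ = 0.102 × 1.62 = 0.165 m.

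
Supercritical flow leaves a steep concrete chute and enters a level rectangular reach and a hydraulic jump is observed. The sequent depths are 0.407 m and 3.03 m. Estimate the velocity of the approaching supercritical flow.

V₁ = 11.2 m/s

For a rectangular channel the momentum equation gives q² = ½·g·y₁·y₂·(y₁ + y₂) = ½×9.81×0.407×3.03×3.44 = 20.8.
q = √20.8 = 4.56 m²/s.
V₁ = q/y₁ = 4.56/0.407 = 11.2 m/s.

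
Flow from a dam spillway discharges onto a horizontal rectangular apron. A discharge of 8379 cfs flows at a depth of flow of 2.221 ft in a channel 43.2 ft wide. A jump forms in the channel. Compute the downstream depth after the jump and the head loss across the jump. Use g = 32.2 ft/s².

q = Q/b = 8379/43.2 = 194.0 ft²/s; V₁ = q/y₁ = 87.33 ft/s. Fr₁ = V₁/√(g·y₁) = 10.33.
By Bélanger, y₂/y₁ = ½[√(1 + 8Fr₁²) − 1] = ½[√854.11 − 1] = 14.11.
y₂ = 14.11 × 2.221 = 31.34 ft.
V₂ = q/y₂ = 194.0/31.34 = 6.188 ft/s. E₁ = y₁ + V₁²/2g = 120.6 ft; E₂ = y₂ + V₂²/2g = 31.94 ft. ΔE = E₁ − E₂ = 88.70 ft.

y₂ = 31.34 ft; ΔE = 88.70 ft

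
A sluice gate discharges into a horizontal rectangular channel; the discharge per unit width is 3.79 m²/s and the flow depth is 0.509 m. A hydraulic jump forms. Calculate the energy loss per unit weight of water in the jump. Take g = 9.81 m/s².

ΔE = 1.02 m

V₁ = q/y₁ = 3.79/0.509 = 7.45 m/s. Fr₁ = V₁/√(g·y₁) = 7.45/√(9.81×0.509) = 3.33.
From the momentum equation for a rectangular channel, y₂/y₁ = ½[√(1 + 8Fr₁²) − 1] = ½[√89.83 − 1] = 4.24.
y₂ = 4.24 × 0.509 = 2.16 m.
V₂ = q/y₂ = 3.79/2.16 = 1.76 m/s. E₁ = y₁ + V₁²/2g = 3.33 m; E₂ = y₂ + V₂²/2g = 2.31 m. ΔE = E₁ − E₂ = 1.02 m.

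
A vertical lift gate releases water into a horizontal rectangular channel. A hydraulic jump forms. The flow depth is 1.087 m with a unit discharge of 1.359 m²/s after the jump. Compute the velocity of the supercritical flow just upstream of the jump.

V₁ = 5.275 m/s

V₂ = q/y₂ = 1.359/1.087 = 1.250 m/s; Fr₂ = V₂/√(g·y₂) = 0.3829.
Since the conjugate-depth ratio holds either way, y₁/y₂ = ½[√(1 + 8Fr₂²) − 1] = ½[√2.1727 − 1] = 0.2370.
y₁ = 0.2370 × 1.087 = 0.2576 m.
V₁ = q/y₁ = 1.359/0.2576 = 5.275 m/s.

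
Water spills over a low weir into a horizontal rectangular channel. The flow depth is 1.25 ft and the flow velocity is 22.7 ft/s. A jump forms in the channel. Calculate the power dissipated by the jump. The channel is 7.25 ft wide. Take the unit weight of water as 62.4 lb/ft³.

Fr₁ = V₁/√(g·y₁) = 22.7/√(32.2×1.25) = 3.58.
By Bélanger, y₂/y₁ = ½[√(1 + 8Fr₁²) − 1] = ½[√103.4 − 1] = 4.58.
y₂ = 4.58 × 1.25 = 5.73 ft.
Head loss: ΔE = (y₂ − y₁)³/(4y₁y₂) = (5.73 − 1.25)³/(4×1.25×5.73) = 90.0/28.7 = 3.14 ft.
q = V₁·y₁ = 22.7 × 1.25 = 28.4 ft²/s. Q = q·b = 28.4 × 7.25 = 206 cfs. P = γ·Q·ΔE/550 = 62.4 × 206 × 3.14 / 550 = 73.3 hp.

P = 73.3 hp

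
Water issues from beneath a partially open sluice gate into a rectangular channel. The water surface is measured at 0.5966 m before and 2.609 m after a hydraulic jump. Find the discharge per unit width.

q = 4.947 m²/s

For a rectangular channel the momentum equation gives q² = ½·g·y₁·y₂·(y₁ + y₂) = ½×9.81×0.5966×2.609×3.206 = 24.47.
q = √24.47 = 4.947 m²/s.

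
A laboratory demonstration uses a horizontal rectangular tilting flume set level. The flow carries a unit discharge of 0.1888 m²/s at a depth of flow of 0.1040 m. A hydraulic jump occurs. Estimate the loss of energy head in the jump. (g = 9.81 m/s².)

ΔE = 0.01613 m

V₁ = q/y₁ = 0.1888/0.1040 = 1.815 m/s. Fr₁ = V₁/√(g·y₁) = 1.815/√(9.81×0.1040) = 1.797.
From the momentum equation for a rectangular channel, y₂/y₁ = ½[√(1 + 8Fr₁²) − 1] = ½[√26.842 − 1] = 2.090.
y₂ = 2.090 × 0.1040 = 0.2174 m.
V₂ = q/y₂ = 0.1888/0.2174 = 0.8684 m/s. E₁ = y₁ + V₁²/2g = 0.2720 m; E₂ = y₂ + V₂²/2g = 0.2558 m. ΔE = E₁ − E₂ = 0.01613 m.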